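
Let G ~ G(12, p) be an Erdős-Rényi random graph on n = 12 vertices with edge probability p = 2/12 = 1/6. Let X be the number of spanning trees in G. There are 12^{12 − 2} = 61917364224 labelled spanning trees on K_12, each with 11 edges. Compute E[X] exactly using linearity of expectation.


K_12 has 12^{12 − 2} = 61917364224 labelled spanning trees.
For each such spanning tree H, let X_H = 1 if all 11 edges of H are present in G. Then P[X_H = 1] = p^{11} = (1/6)^{11} = 1/362797056.
By linearity: E[X] = Σ_H E[X_H] = 61917364224 · p^{11} = 61917364224 · 1/362797056 = 512/3.
Numerically: E[X] ≈ 171.

E[X] = 61917364224 · (1/6)^{11} = 512/3 ≈ 171.


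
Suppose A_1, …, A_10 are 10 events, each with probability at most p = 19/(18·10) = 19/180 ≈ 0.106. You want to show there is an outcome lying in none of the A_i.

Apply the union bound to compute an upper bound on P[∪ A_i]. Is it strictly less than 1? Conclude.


Union bound: P[∪_{i=1}^{10} A_i] ≤ Σ_i P[A_i] ≤ 10·p = 10·(19/180) = 19/18.
Numerically: 19/18 ≈ 1.056.
Is 19/18 < 1? NO.
Since the bound 19/18 is ≥ 1, the union bound is uninformative here; it does NOT by itself certify existence.

10·p = 19/18 ≈ 1.056; existence NOT certified by the union bound.


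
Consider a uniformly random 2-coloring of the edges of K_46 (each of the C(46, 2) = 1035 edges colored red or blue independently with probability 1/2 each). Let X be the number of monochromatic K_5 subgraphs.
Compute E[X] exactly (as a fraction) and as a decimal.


Let X = Σ_S X_S over the C(46, 5) = 1370754 subsets S of size 5, where X_S = 1 if the K_5 on S is monochromatic.
For a fixed S, the K_5 on S has C(5, 2) = 10 edges. P[all 10 edges red] = (1/2)^10, and likewise for blue, so P[monochromatic] = 2·(1/2)^10 = 2^{1 − 10} = 1/512.
Summing: E[X] = C(46, 5) · 2^{1 − 10} = 1370754 · 1/512 = 685377/256.
Numerically: E[X] ≈ 2677.2539.

E[X] = C(46,5)·2^(1−C(5,2)) = 685377/256 ≈ 2677.2539.


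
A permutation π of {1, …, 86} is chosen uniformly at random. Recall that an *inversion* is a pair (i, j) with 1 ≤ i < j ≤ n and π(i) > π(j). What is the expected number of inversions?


Write X = Σ X_I over the C(86, 2) = 3655 pairs i < j, with X_I the indicator of one inversion.
There are 3655 indicators.
For each fixed pair i < j, the values π(i) and π(j) are two distinct elements of {1, …, 86} in uniformly random order; by symmetry P[π(i) > π(j)] = 1/2.
By linearity: E[X] = 3655 · (1/2) = C(86, 2) · (1/2) = 3655/2 = 3655/2 ≈ 1827.500000.

E[X] = 3655/2 = 1827.500000.


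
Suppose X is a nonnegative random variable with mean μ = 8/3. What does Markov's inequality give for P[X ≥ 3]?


μ = E[X] = 8/3, a = 3.
Markov: P[X ≥ 3] ≤ μ/a = (8/3)/3 = 8/9.
Numerically: ≈ 0.889.
(Since a = 3 > μ = 2.667, the bound 8/9 is < 1 and informative.)

P[X ≥ 3] ≤ 8/9 ≈ 0.889.


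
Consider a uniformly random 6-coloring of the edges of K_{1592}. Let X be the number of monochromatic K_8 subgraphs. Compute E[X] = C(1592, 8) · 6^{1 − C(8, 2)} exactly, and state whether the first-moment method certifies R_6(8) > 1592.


E[X] = C(1592, 8) · 6^{1 − 28} = 1005480414540892933435 · 6^{−27} = 1005480414540892933435/1023490369077469249536.
As a reduced fraction: E[X] = 1005480414540892933435/1023490369077469249536 ≈ 0.9824.
Is E[X] < 1? YES.
Since E[X] < 1, there exists a 6-coloring of K_{1592} with no monochromatic K_8; hence R_6(8) > 1592.

E[X] = 1005480414540892933435/1023490369077469249536 ≈ 0.9824; E[X] < 1, so R_6(8) > 1592.


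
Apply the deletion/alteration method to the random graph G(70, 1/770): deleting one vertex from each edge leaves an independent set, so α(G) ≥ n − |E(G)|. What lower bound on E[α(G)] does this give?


E[|E(G)|] = C(70, 2)·p = 2415 · (1/770) = 69/22.
E[α(G)] ≥ n − E[|E(G)|] = 70 − 69/22 = 1471/22.
Numerically: ≈ 66.864.
(This is only a lower bound; the true E[α(G)] may be larger.)

E[α(G)] ≥ 1471/22 ≈ 66.864.


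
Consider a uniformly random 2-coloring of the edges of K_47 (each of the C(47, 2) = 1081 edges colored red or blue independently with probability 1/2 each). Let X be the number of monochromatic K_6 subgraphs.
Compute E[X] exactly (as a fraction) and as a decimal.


Let X = Σ_S X_S over the C(47, 6) = 10737573 subsets S of size 6, where X_S = 1 if the K_6 on S is monochromatic.
For a fixed S, the K_6 on S has C(6, 2) = 15 edges. P[all 15 edges red] = (1/2)^15, and likewise for blue, so P[monochromatic] = 2·(1/2)^15 = 2^{1 − 15} = 1/16384.
By linearity of expectation: E[X] = C(47, 6) · 2^{1 − 15} = 10737573 · 1/16384 = 10737573/16384.
Numerically: E[X] ≈ 655.3694.

E[X] = C(47,6)·2^(1−C(6,2)) = 10737573/16384 ≈ 655.3694.


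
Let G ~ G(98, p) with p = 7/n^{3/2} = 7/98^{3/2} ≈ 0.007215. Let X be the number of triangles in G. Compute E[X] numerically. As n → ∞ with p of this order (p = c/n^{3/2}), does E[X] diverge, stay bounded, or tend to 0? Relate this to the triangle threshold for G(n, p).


Number of potential triangles: C(98, 3) = 152096.
Each occurs with probability p³ ≈ (0.007215)³ ≈ 3.756443e-07.
By linearity: E[X] = C(98, 3)·p³ ≈ 152096 · 3.756443e-07 ≈ 0.0571.
Since α = 3/2 > 1, p = c/n^{3/2} = o(1/n) is below the triangle threshold p ~ 1/n. Asymptotically E[X] ~ (c³/6)·n^{3(1−α)} = (7³/6)·n^{-1.5} → 0, so by Markov's inequality G has no triangles w.h.p.

E[X] ≈ 0.0571; in regime p = Θ(1/n^{3/2}) E[X] tends to 0 (below the triangle threshold p ~ 1/n).


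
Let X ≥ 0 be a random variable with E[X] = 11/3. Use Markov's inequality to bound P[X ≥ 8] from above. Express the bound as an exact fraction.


μ = E[X] = 11/3, a = 8.
Markov: P[X ≥ 8] ≤ μ/a = (11/3)/8 = 11/24.
Numerically: ≈ 0.458.
(Since a = 8 > μ = 3.667, the bound 11/24 is < 1 and informative.)

P[X ≥ 8] ≤ 11/24 ≈ 0.458.


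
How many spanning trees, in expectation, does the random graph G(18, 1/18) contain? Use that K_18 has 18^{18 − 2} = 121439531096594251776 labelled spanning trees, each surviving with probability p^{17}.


K_18 has 18^{18 − 2} = 121439531096594251776 labelled spanning trees.
For each such spanning tree H, let X_H = 1 if all 17 edges of H are present in G. Then P[X_H = 1] = p^{17} = (1/18)^{17} = 1/2185911559738696531968.
Summing the indicators: E[X] = Σ_H E[X_H] = 121439531096594251776 · p^{17} = 121439531096594251776 · 1/2185911559738696531968 = 1/18.
Numerically: E[X] ≈ 0.055556.

E[X] = 121439531096594251776 · (1/18)^{17} = 1/18 ≈ 0.055556.


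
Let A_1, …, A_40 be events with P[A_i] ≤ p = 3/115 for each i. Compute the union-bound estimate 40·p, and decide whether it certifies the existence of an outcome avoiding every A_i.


Union bound: P[∪_{i=1}^{40} A_i] ≤ Σ_i P[A_i] ≤ 40·p = 40·(3/115) = 24/23.
Numerically: 24/23 ≈ 1.04348.
Is 24/23 < 1? NO.
Since the bound 24/23 is ≥ 1, the union bound is uninformative here; it does NOT by itself certify existence.

40·p = 24/23 ≈ 1.04348; existence NOT certified by the union bound.


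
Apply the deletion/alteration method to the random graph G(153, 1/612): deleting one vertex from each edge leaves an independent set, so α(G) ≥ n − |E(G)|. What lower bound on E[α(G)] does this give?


E[|E(G)|] = C(153, 2)·p = 11628 · (1/612) = 19.
E[α(G)] ≥ n − E[|E(G)|] = 153 − 19 = 134.
Numerically: ≈ 134.00000.
(This is only a lower bound; the true E[α(G)] may be larger.)

E[α(G)] ≥ 134 ≈ 134.00000.


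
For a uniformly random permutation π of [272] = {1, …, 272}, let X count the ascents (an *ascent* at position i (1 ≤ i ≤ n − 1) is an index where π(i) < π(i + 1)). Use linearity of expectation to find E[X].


Write X = Σ X_I over i = 1, …, 271, with X_I the indicator of one ascent.
There are 271 indicators.
For each fixed i, the pair (π(i), π(i+1)) is a uniformly random ordered pair of distinct values from {1, …, 272}; by symmetry P[π(i) < π(i+1)] = 1/2.
By linearity: E[X] = 271 · (1/2) = (272 − 1) · (1/2) = 271/2 ≈ 135.5000.

E[X] = 271/2 = 135.5000.


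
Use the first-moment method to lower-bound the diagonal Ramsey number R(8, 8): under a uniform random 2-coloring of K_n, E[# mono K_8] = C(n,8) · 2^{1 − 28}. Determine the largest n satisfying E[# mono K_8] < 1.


We need C(n, 8) · 2^{1 − 28} < 1, i.e. C(n, 8) < 2^{28 − 1} = 134217728.
Check values of n near the boundary:
  n = 41: C(41, 8) = 95548245; 95548245 < 134217728? YES
  n = 42: C(42, 8) = 118030185; 118030185 < 134217728? YES
  n = 43: C(43, 8) = 145008513; 145008513 < 134217728? NO
The largest n with C(n, 8) < 134217728 is n = 42 (where E[X] = 118030185/134217728 ≈ 0.8793934). Hence R(8, 8) > 42, i.e. R(8, 8) ≥ 43.

Largest n = 42; hence R(8, 8) > 42.


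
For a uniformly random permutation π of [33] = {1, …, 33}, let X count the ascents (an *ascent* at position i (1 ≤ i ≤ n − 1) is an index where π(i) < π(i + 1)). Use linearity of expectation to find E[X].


Write X = Σ X_I over i = 1, …, 32, with X_I the indicator of one ascent.
There are 32 indicators.
For each fixed i, the pair (π(i), π(i+1)) is a uniformly random ordered pair of distinct values from {1, …, 33}; by symmetry P[π(i) < π(i+1)] = 1/2.
By linearity: E[X] = 32 · (1/2) = (33 − 1) · (1/2) = 16 ≈ 16.000.

E[X] = 16 = 16.000.


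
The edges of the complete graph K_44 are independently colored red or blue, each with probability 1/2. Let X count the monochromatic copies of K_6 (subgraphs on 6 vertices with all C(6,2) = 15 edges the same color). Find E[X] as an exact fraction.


Let X = Σ_S X_S over the C(44, 6) = 7059052 subsets S of size 6, where X_S = 1 if the K_6 on S is monochromatic.
For a fixed S, the K_6 on S has C(6, 2) = 15 edges. P[all 15 edges red] = (1/2)^15, and likewise for blue, so P[monochromatic] = 2·(1/2)^15 = 2^{1 − 15} = 1/16384.
By linearity: E[X] = C(44, 6) · 2^{1 − 15} = 7059052 · 1/16384 = 1764763/4096.
Numerically: E[X] ≈ 430.85034.

E[X] = C(44,6)·2^(1−C(6,2)) = 1764763/4096 ≈ 430.85034.


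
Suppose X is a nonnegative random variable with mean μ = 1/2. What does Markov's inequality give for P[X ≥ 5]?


μ = E[X] = 1/2, a = 5.
Markov: P[X ≥ 5] ≤ μ/a = (1/2)/5 = 1/10.
Numerically: ≈ 0.10000.
(Since a = 5 > μ = 0.50000, the bound 1/10 is < 1 and informative.)

P[X ≥ 5] ≤ 1/10 ≈ 0.10000.


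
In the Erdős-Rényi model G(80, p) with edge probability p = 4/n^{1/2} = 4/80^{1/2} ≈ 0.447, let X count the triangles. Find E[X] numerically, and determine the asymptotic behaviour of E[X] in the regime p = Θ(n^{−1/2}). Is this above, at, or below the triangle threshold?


Number of potential triangles: C(80, 3) = 82160.
Each occurs with probability p³ ≈ (0.447)³ ≈ 8.94427e-02.
By linearity: E[X] = C(80, 3)·p³ ≈ 82160 · 8.94427e-02 ≈ 7348.614.
Since α = 1/2 < 1, p = c/n^{1/2} ≫ 1/n is above the triangle threshold p ~ 1/n. Asymptotically E[X] ~ (c³/6)·n^{3(1−α)} = (4³/6)·n^{1.5} → ∞; triangles are abundant w.h.p.

E[X] ≈ 7348.614; in regime p = Θ(1/n^{1/2}) E[X] diverges (above the triangle threshold p ~ 1/n).


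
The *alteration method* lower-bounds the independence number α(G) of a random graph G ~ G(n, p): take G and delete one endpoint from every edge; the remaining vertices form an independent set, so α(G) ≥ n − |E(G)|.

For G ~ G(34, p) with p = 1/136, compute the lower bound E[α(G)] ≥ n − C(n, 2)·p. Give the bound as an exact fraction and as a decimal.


E[|E(G)|] = C(34, 2)·p = 561 · (1/136) = 33/8.
E[α(G)] ≥ n − E[|E(G)|] = 34 − 33/8 = 239/8.
Numerically: ≈ 29.875000.
(This is only a lower bound; the true E[α(G)] may be larger.)

E[α(G)] ≥ 239/8 ≈ 29.875000.


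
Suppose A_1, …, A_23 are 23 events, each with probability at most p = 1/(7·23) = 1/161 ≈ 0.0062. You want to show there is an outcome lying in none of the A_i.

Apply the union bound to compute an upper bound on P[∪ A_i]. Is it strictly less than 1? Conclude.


Union bound: P[∪_{i=1}^{23} A_i] ≤ Σ_i P[A_i] ≤ 23·p = 23·(1/161) = 1/7.
Numerically: 1/7 ≈ 0.1429.
Is 1/7 < 1? YES.
Since P[∪ A_i] ≤ 1/7 < 1, the complement has P[∩ A_i^c] ≥ 1 − 1/7 = 6/7 > 0, so some outcome avoids every A_i.

23·p = 1/7 ≈ 0.1429; existence CERTIFIED by the union bound.


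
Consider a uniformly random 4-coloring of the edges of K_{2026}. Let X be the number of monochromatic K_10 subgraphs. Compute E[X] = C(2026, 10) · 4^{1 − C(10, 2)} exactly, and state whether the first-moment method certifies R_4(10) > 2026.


E[X] = C(2026, 10) · 4^{1 − 45} = 314029205130126398094885285 · 4^{−44} = 314029205130126398094885285/309485009821345068724781056.
As a reduced fraction: E[X] = 314029205130126398094885285/309485009821345068724781056 ≈ 1.0147.
Is E[X] < 1? NO.
Since E[X] ≥ 1, the first-moment bound is inconclusive at n = 2026; it does NOT by itself certify R_4(10) > 2026.

E[X] = 314029205130126398094885285/309485009821345068724781056 ≈ 1.0147; E[X] ≥ 1; first-moment method inconclusive here.


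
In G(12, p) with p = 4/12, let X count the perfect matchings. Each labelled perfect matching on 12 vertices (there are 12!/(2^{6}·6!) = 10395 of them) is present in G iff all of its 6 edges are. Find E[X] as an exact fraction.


K_12 has 12!/(2^{6}·6!) = 10395 labelled perfect matchings.
For each such perfect matching H, let X_H = 1 if all 6 edges of H are present in G. Then P[X_H = 1] = p^{6} = (1/3)^{6} = 1/729.
Summing the indicators: E[X] = Σ_H E[X_H] = 10395 · p^{6} = 10395 · 1/729 = 385/27.
Numerically: E[X] ≈ 14.26.

E[X] = 10395 · (1/3)^{6} = 385/27 ≈ 14.26.


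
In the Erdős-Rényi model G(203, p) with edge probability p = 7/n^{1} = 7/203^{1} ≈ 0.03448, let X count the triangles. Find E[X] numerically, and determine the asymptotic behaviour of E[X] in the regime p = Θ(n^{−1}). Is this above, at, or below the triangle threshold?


Number of potential triangles: C(203, 3) = 1373701.
Each occurs with probability p³ ≈ (0.03448)³ ≈ 4.100209e-05.
By linearity: E[X] = C(203, 3)·p³ ≈ 1373701 · 4.100209e-05 ≈ 56.3246.
Here α = 1, so p = 7/n is exactly at the triangle threshold p ~ 1/n. Asymptotically E[X] → c³/6 = 7³/6 = 343/6 ≈ 57.1667, a bounded constant. In this regime the triangle count is asymptotically Poisson(c³/6).

E[X] ≈ 56.3246; in regime p = Θ(1/n^{1}) E[X] stays bounded (at the triangle threshold p ~ 1/n).


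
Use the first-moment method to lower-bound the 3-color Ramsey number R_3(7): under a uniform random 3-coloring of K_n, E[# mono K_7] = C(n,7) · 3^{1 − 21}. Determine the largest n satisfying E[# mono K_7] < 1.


We need C(n, 7) · 3^{1 − 21} < 1, i.e. C(n, 7) < 3^{21 − 1} = 3486784401.
Check values of n near the boundary:
  n = 80: C(80, 7) = 3176716400; 3176716400 < 3486784401? YES
  n = 81: C(81, 7) = 3477216600; 3477216600 < 3486784401? YES
  n = 82: C(82, 7) = 3801756816; 3801756816 < 3486784401? NO
The largest n with C(n, 7) < 3486784401 is n = 81 (where E[X] = 42928600/43046721 ≈ 0.997). Hence R_3(7) > 81, i.e. R_3(7) ≥ 82.

Largest n = 81; hence R_3(7) > 81.


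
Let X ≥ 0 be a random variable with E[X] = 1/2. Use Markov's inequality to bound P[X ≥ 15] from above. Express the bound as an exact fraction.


μ = E[X] = 1/2, a = 15.
Markov: P[X ≥ 15] ≤ μ/a = (1/2)/15 = 1/30.
Numerically: ≈ 0.033.
(Since a = 15 > μ = 0.500, the bound 1/30 is < 1 and informative.)

P[X ≥ 15] ≤ 1/30 ≈ 0.033.


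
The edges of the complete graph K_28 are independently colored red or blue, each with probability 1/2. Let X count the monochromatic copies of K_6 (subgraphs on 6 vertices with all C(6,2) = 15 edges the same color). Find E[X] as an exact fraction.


Let X = Σ_S X_S over the C(28, 6) = 376740 subsets S of size 6, where X_S = 1 if the K_6 on S is monochromatic.
For a fixed S, the K_6 on S has C(6, 2) = 15 edges. P[all 15 edges red] = (1/2)^15, and likewise for blue, so P[monochromatic] = 2·(1/2)^15 = 2^{1 − 15} = 1/16384.
Summing: E[X] = C(28, 6) · 2^{1 − 15} = 376740 · 1/16384 = 94185/4096.
Numerically: E[X] ≈ 22.99438.

E[X] = C(28,6)·2^(1−C(6,2)) = 94185/4096 ≈ 22.99438.


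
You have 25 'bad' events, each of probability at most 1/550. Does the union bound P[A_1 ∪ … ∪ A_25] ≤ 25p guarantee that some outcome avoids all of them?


Union bound: P[∪_{i=1}^{25} A_i] ≤ Σ_i P[A_i] ≤ 25·p = 25·(1/550) = 1/22.
Numerically: 1/22 ≈ 0.045455.
Is 1/22 < 1? YES.
Since P[∪ A_i] ≤ 1/22 < 1, the complement has P[∩ A_i^c] ≥ 1 − 1/22 = 21/22 > 0, so some outcome avoids every A_i.

25·p = 1/22 ≈ 0.045455; existence CERTIFIED by the union bound.


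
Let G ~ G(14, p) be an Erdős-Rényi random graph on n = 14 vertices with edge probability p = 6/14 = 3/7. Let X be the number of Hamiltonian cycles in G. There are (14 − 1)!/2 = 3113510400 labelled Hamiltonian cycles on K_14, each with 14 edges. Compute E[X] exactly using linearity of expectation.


K_14 has (14 − 1)!/2 = 3113510400 labelled Hamiltonian cycles.
For each such Hamiltonian cycle H, let X_H = 1 if all 14 edges of H are present in G. Then P[X_H = 1] = p^{14} = (3/7)^{14} = 4782969/678223072849.
By linearity: E[X] = Σ_H E[X_H] = 3113510400 · p^{14} = 3113510400 · 4782969/678223072849 = 2127403389196800/96889010407.
Numerically: E[X] ≈ 2.2e+04.

E[X] = 3113510400 · (3/7)^{14} = 2127403389196800/96889010407 ≈ 2.2e+04.


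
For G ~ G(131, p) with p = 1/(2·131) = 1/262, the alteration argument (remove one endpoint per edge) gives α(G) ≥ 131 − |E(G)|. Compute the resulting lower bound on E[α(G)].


E[|E(G)|] = C(131, 2)·p = 8515 · (1/262) = 65/2.
E[α(G)] ≥ n − E[|E(G)|] = 131 − 65/2 = 197/2.
Numerically: ≈ 98.500000.
(This is only a lower bound; the true E[α(G)] may be larger.)

E[α(G)] ≥ 197/2 ≈ 98.500000.


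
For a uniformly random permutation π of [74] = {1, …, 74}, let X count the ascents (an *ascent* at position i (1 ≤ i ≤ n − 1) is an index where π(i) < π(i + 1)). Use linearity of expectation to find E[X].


Write X = Σ X_I over i = 1, …, 73, with X_I the indicator of one ascent.
There are 73 indicators.
For each fixed i, the pair (π(i), π(i+1)) is a uniformly random ordered pair of distinct values from {1, …, 74}; by symmetry P[π(i) < π(i+1)] = 1/2.
By linearity: E[X] = 73 · (1/2) = (74 − 1) · (1/2) = 73/2 ≈ 36.500000.

E[X] = 73/2 = 36.500000.


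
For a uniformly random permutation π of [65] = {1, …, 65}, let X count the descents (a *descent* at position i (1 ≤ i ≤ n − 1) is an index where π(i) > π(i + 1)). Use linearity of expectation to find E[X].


Write X = Σ X_I over i = 1, …, 64, with X_I the indicator of one descent.
There are 64 indicators.
For each fixed i, the pair (π(i), π(i+1)) is a uniformly random ordered pair of distinct values from {1, …, 65}; by symmetry P[π(i) > π(i+1)] = 1/2.
By linearity: E[X] = 64 · (1/2) = (65 − 1) · (1/2) = 32 ≈ 32.000000.

E[X] = 32 = 32.000000.


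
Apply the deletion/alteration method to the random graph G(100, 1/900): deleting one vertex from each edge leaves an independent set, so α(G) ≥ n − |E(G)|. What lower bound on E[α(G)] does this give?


E[|E(G)|] = C(100, 2)·p = 4950 · (1/900) = 11/2.
E[α(G)] ≥ n − E[|E(G)|] = 100 − 11/2 = 189/2.
Numerically: ≈ 94.500.
(This is only a lower bound; the true E[α(G)] may be larger.)

E[α(G)] ≥ 189/2 ≈ 94.500.


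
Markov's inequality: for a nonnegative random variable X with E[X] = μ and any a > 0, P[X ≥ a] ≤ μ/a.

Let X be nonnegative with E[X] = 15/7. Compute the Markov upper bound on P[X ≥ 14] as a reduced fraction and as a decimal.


μ = E[X] = 15/7, a = 14.
Markov: P[X ≥ 14] ≤ μ/a = (15/7)/14 = 15/98.
Numerically: ≈ 0.153.
(Since a = 14 > μ = 2.143, the bound 15/98 is < 1 and informative.)

P[X ≥ 14] ≤ 15/98 ≈ 0.153.


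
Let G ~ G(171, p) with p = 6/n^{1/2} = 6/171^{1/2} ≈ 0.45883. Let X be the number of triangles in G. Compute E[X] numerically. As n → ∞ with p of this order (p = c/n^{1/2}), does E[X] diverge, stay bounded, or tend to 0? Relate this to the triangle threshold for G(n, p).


Number of potential triangles: C(171, 3) = 818805.
Each occurs with probability p³ ≈ (0.45883)³ ≈ 9.6596098e-02.
By linearity: E[X] = C(171, 3)·p³ ≈ 818805 · 9.6596098e-02 ≈ 79093.36841.
Since α = 1/2 < 1, p = c/n^{1/2} ≫ 1/n is above the triangle threshold p ~ 1/n. Asymptotically E[X] ~ (c³/6)·n^{3(1−α)} = (6³/6)·n^{1.5} → ∞; triangles are abundant w.h.p.

E[X] ≈ 79093.36841; in regime p = Θ(1/n^{1/2}) E[X] diverges (above the triangle threshold p ~ 1/n).


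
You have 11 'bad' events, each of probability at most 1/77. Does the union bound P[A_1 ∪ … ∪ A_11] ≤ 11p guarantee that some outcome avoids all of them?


Union bound: P[∪_{i=1}^{11} A_i] ≤ Σ_i P[A_i] ≤ 11·p = 11·(1/77) = 1/7.
Numerically: 1/7 ≈ 0.1428571.
Is 1/7 < 1? YES.
Since P[∪ A_i] ≤ 1/7 < 1, the complement has P[∩ A_i^c] ≥ 1 − 1/7 = 6/7 > 0, so some outcome avoids every A_i.

11·p = 1/7 ≈ 0.1428571; existence CERTIFIED by the union bound.


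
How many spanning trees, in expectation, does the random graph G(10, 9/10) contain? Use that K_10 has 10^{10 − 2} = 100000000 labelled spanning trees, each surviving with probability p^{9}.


K_10 has 10^{10 − 2} = 100000000 labelled spanning trees.
For each such spanning tree H, let X_H = 1 if all 9 edges of H are present in G. Then P[X_H = 1] = p^{9} = (9/10)^{9} = 387420489/1000000000.
By linearity of expectation: E[X] = Σ_H E[X_H] = 100000000 · p^{9} = 100000000 · 387420489/1000000000 = 387420489/10.
Numerically: E[X] ≈ 3.8742e+07.

E[X] = 100000000 · (9/10)^{9} = 387420489/10 ≈ 3.8742e+07.


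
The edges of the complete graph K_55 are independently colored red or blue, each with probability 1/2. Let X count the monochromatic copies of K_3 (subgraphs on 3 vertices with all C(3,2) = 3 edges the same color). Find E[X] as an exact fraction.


Let X = Σ_S X_S over the C(55, 3) = 26235 subsets S of size 3, where X_S = 1 if the K_3 on S is monochromatic.
For a fixed S, the K_3 on S has C(3, 2) = 3 edges. P[all 3 edges red] = (1/2)^3, and likewise for blue, so P[monochromatic] = 2·(1/2)^3 = 2^{1 − 3} = 1/4.
By linearity: E[X] = C(55, 3) · 2^{1 − 3} = 26235 · 1/4 = 26235/4.
Numerically: E[X] ≈ 6558.750.

E[X] = C(55,3)·2^(1−C(3,2)) = 26235/4 ≈ 6558.750.


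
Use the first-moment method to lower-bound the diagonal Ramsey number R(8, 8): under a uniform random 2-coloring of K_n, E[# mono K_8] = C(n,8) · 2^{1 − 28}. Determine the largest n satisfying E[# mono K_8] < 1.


We need C(n, 8) · 2^{1 − 28} < 1, i.e. C(n, 8) < 2^{28 − 1} = 134217728.
Check values of n near the boundary:
  n = 40: C(40, 8) = 76904685; 76904685 < 134217728? YES
  n = 41: C(41, 8) = 95548245; 95548245 < 134217728? YES
  n = 42: C(42, 8) = 118030185; 118030185 < 134217728? YES
  n = 43: C(43, 8) = 145008513; 145008513 < 134217728? NO
  n = 44: C(44, 8) = 177232627; 177232627 < 134217728? NO
The largest n with C(n, 8) < 134217728 is n = 42 (where E[X] = 118030185/134217728 ≈ 0.8794). Hence R(8, 8) > 42, i.e. R(8, 8) ≥ 43.

Largest n = 42; hence R(8, 8) > 42.


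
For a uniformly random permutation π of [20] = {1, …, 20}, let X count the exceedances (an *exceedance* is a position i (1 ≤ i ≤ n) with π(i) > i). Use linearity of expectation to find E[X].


Write X = Σ_{i=1}^{20} X_i, where X_i = 1_{π(i) > i}.
For each fixed i, π(i) is uniform over {1, …, 20} (marginal of a uniform permutation), so P[π(i) > i] = (n − i)/n. Summing: Σ_{i=1}^{20} (n − i)/n = (0 + 1 + … + 19)/20 = 20(20 − 1)/(2·20) = (20 − 1)/2.
Hence E[X] = Σ_{i=1}^{20} (20 − i)/20 = 19/2 ≈ 9.500.

E[X] = 19/2 = 9.500.


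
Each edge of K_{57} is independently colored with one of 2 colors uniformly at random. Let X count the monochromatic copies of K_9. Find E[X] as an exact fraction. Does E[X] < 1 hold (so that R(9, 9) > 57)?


E[X] = C(57, 9) · 2^{1 − 36} = 8996462475 · 2^{−35} = 8996462475/34359738368.
As a reduced fraction: E[X] = 8996462475/34359738368 ≈ 0.2618.
Is E[X] < 1? YES.
Since E[X] < 1, there exists a 2-coloring of K_{57} with no monochromatic K_9; hence R(9, 9) > 57.

E[X] = 8996462475/34359738368 ≈ 0.2618; E[X] < 1, so R(9, 9) > 57.


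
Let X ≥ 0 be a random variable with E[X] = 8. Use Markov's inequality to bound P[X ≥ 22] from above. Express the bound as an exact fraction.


μ = E[X] = 8, a = 22.
Markov: P[X ≥ 22] ≤ μ/a = (8)/22 = 4/11.
Numerically: ≈ 0.36364.
(Since a = 22 > μ = 8.00000, the bound 4/11 is < 1 and informative.)

P[X ≥ 22] ≤ 4/11 ≈ 0.36364.


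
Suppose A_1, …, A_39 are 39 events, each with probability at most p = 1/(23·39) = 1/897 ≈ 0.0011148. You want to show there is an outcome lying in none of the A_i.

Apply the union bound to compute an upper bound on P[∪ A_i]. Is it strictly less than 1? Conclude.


Union bound: P[∪_{i=1}^{39} A_i] ≤ Σ_i P[A_i] ≤ 39·p = 39·(1/897) = 1/23.
Numerically: 1/23 ≈ 0.0434783.
Is 1/23 < 1? YES.
Since P[∪ A_i] ≤ 1/23 < 1, the complement has P[∩ A_i^c] ≥ 1 − 1/23 = 22/23 > 0, so some outcome avoids every A_i.

39·p = 1/23 ≈ 0.0434783; existence CERTIFIED by the union bound.


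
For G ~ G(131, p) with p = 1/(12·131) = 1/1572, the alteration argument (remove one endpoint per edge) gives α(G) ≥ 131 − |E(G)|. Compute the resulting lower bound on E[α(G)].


E[|E(G)|] = C(131, 2)·p = 8515 · (1/1572) = 65/12.
E[α(G)] ≥ n − E[|E(G)|] = 131 − 65/12 = 1507/12.
Numerically: ≈ 125.583333.
(This is only a lower bound; the true E[α(G)] may be larger.)

E[α(G)] ≥ 1507/12 ≈ 125.583333.


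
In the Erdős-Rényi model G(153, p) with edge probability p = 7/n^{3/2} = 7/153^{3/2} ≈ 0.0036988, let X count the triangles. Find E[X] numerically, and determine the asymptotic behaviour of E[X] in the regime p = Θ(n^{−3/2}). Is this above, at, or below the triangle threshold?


Number of potential triangles: C(153, 3) = 585276.
Each occurs with probability p³ ≈ (0.0036988)³ ≈ 5.0603748e-08.
By linearity: E[X] = C(153, 3)·p³ ≈ 585276 · 5.0603748e-08 ≈ 0.02962.
Since α = 3/2 > 1, p = c/n^{3/2} = o(1/n) is below the triangle threshold p ~ 1/n. Asymptotically E[X] ~ (c³/6)·n^{3(1−α)} = (7³/6)·n^{-1.5} → 0, so by Markov's inequality G has no triangles w.h.p.

E[X] ≈ 0.02962; in regime p = Θ(1/n^{3/2}) E[X] tends to 0 (below the triangle threshold p ~ 1/n).


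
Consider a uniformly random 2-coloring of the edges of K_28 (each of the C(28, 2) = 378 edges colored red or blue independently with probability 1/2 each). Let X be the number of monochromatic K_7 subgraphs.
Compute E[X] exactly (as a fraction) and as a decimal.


Let X = Σ_S X_S over the C(28, 7) = 1184040 subsets S of size 7, where X_S = 1 if the K_7 on S is monochromatic.
For a fixed S, the K_7 on S has C(7, 2) = 21 edges. P[all 21 edges red] = (1/2)^21, and likewise for blue, so P[monochromatic] = 2·(1/2)^21 = 2^{1 − 21} = 1/1048576.
By linearity of expectation: E[X] = C(28, 7) · 2^{1 − 21} = 1184040 · 1/1048576 = 148005/131072.
Numerically: E[X] ≈ 1.12919.

E[X] = C(28,7)·2^(1−C(7,2)) = 148005/131072 ≈ 1.12919.


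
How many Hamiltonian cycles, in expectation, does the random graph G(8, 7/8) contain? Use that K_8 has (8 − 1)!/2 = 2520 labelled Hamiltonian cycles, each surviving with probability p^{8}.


K_8 has (8 − 1)!/2 = 2520 labelled Hamiltonian cycles.
For each such Hamiltonian cycle H, let X_H = 1 if all 8 edges of H are present in G. Then P[X_H = 1] = p^{8} = (7/8)^{8} = 5764801/16777216.
By linearity: E[X] = Σ_H E[X_H] = 2520 · p^{8} = 2520 · 5764801/16777216 = 1815912315/2097152.
Numerically: E[X] ≈ 865.9.

E[X] = 2520 · (7/8)^{8} = 1815912315/2097152 ≈ 865.9.


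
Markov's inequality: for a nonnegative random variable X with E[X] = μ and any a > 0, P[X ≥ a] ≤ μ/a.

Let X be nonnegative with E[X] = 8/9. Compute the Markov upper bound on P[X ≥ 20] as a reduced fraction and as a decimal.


μ = E[X] = 8/9, a = 20.
Markov: P[X ≥ 20] ≤ μ/a = (8/9)/20 = 2/45.
Numerically: ≈ 0.044444.
(Since a = 20 > μ = 0.888889, the bound 2/45 is < 1 and informative.)

P[X ≥ 20] ≤ 2/45 ≈ 0.044444.


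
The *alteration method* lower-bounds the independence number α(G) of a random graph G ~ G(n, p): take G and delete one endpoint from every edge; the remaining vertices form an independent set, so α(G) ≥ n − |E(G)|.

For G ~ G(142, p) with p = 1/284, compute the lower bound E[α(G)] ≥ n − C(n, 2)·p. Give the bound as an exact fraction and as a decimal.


E[|E(G)|] = C(142, 2)·p = 10011 · (1/284) = 141/4.
E[α(G)] ≥ n − E[|E(G)|] = 142 − 141/4 = 427/4.
Numerically: ≈ 106.750.
(This is only a lower bound; the true E[α(G)] may be larger.)

E[α(G)] ≥ 427/4 ≈ 106.750.


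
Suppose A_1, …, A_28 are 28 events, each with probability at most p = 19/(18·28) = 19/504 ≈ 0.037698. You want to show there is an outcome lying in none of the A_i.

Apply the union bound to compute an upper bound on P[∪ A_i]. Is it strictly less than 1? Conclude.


Union bound: P[∪_{i=1}^{28} A_i] ≤ Σ_i P[A_i] ≤ 28·p = 28·(19/504) = 19/18.
Numerically: 19/18 ≈ 1.055556.
Is 19/18 < 1? NO.
Since the bound 19/18 is ≥ 1, the union bound is uninformative here; it does NOT by itself certify existence.

28·p = 19/18 ≈ 1.055556; existence NOT certified by the union bound.


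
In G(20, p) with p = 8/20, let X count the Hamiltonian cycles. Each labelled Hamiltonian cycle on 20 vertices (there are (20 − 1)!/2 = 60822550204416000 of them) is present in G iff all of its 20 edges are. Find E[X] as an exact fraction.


K_20 has (20 − 1)!/2 = 60822550204416000 labelled Hamiltonian cycles.
For each such Hamiltonian cycle H, let X_H = 1 if all 20 edges of H are present in G. Then P[X_H = 1] = p^{20} = (2/5)^{20} = 1048576/95367431640625.
By linearity: E[X] = Σ_H E[X_H] = 60822550204416000 · p^{20} = 60822550204416000 · 1048576/95367431640625 = 510216531225165692928/762939453125.
Numerically: E[X] ≈ 6.68751e+08.

E[X] = 60822550204416000 · (2/5)^{20} = 510216531225165692928/762939453125 ≈ 6.68751e+08.


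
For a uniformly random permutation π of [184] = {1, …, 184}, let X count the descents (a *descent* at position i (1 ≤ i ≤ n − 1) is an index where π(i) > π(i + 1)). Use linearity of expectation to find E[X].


Write X = Σ X_I over i = 1, …, 183, with X_I the indicator of one descent.
There are 183 indicators.
For each fixed i, the pair (π(i), π(i+1)) is a uniformly random ordered pair of distinct values from {1, …, 184}; by symmetry P[π(i) > π(i+1)] = 1/2.
By linearity: E[X] = 183 · (1/2) = (184 − 1) · (1/2) = 183/2 ≈ 91.50000.

E[X] = 183/2 = 91.50000.


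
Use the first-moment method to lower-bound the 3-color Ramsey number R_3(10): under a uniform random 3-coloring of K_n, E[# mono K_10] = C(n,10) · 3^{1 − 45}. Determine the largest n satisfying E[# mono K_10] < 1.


We need C(n, 10) · 3^{1 − 45} < 1, i.e. C(n, 10) < 3^{45 − 1} = 984770902183611232881.
Check values of n near the boundary:
  n = 569: C(569, 10) = 905357721286137524328; 905357721286137524328 < 984770902183611232881? YES
  n = 570: C(570, 10) = 921524823451961408691; 921524823451961408691 < 984770902183611232881? YES
  n = 571: C(571, 10) = 937951290893172842001; 937951290893172842001 < 984770902183611232881? YES
  n = 572: C(572, 10) = 954640815642161682606; 954640815642161682606 < 984770902183611232881? YES
  n = 573: C(573, 10) = 971597135635805762226; 971597135635805762226 < 984770902183611232881? YES
  n = 574: C(574, 10) = 988824035203816502691; 988824035203816502691 < 984770902183611232881? NO
  n = 575: C(575, 10) = 1006325345561406175305; 1006325345561406175305 < 984770902183611232881? NO
  n = 576: C(576, 10) = 1024104945306307344480; 1024104945306307344480 < 984770902183611232881? NO
The largest n with C(n, 10) < 984770902183611232881 is n = 573 (where E[X] = 35985079097622435638/36472996377170786403 ≈ 0.9866225). Hence R_3(10) > 573, i.e. R_3(10) ≥ 574.

Largest n = 573; hence R_3(10) > 573.


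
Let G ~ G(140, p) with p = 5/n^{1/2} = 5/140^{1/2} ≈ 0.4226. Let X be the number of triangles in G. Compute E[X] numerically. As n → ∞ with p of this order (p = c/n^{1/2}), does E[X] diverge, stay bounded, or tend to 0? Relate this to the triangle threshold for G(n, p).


Number of potential triangles: C(140, 3) = 447580.
Each occurs with probability p³ ≈ (0.4226)³ ≈ 7.546020e-02.
By linearity: E[X] = C(140, 3)·p³ ≈ 447580 · 7.546020e-02 ≈ 33774.4769.
Since α = 1/2 < 1, p = c/n^{1/2} ≫ 1/n is above the triangle threshold p ~ 1/n. Asymptotically E[X] ~ (c³/6)·n^{3(1−α)} = (5³/6)·n^{1.5} → ∞; triangles are abundant w.h.p.

E[X] ≈ 33774.4769; in regime p = Θ(1/n^{1/2}) E[X] diverges (above the triangle threshold p ~ 1/n).


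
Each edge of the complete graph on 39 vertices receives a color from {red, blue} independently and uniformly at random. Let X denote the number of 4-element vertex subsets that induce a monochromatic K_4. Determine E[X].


Let X = Σ_S X_S over the C(39, 4) = 82251 subsets S of size 4, where X_S = 1 if the K_4 on S is monochromatic.
For a fixed S, the K_4 on S has C(4, 2) = 6 edges. P[all 6 edges red] = (1/2)^6, and likewise for blue, so P[monochromatic] = 2·(1/2)^6 = 2^{1 − 6} = 1/32.
By linearity: E[X] = C(39, 4) · 2^{1 − 6} = 82251 · 1/32 = 82251/32.
Numerically: E[X] ≈ 2570.3438.

E[X] = C(39,4)·2^(1−C(4,2)) = 82251/32 ≈ 2570.3438.


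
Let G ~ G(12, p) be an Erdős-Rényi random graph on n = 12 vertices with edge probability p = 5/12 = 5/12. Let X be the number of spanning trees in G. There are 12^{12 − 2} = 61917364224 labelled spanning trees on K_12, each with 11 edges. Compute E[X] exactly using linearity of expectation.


K_12 has 12^{12 − 2} = 61917364224 labelled spanning trees.
For each such spanning tree H, let X_H = 1 if all 11 edges of H are present in G. Then P[X_H = 1] = p^{11} = (5/12)^{11} = 48828125/743008370688.
By linearity of expectation: E[X] = Σ_H E[X_H] = 61917364224 · p^{11} = 61917364224 · 48828125/743008370688 = 48828125/12.
Numerically: E[X] ≈ 4.07e+06.

E[X] = 61917364224 · (5/12)^{11} = 48828125/12 ≈ 4.07e+06.


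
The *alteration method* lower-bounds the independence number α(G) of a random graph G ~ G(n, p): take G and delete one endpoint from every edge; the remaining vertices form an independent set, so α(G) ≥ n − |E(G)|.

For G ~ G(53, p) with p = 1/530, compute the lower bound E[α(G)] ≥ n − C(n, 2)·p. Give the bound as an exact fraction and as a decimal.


E[|E(G)|] = C(53, 2)·p = 1378 · (1/530) = 13/5.
E[α(G)] ≥ n − E[|E(G)|] = 53 − 13/5 = 252/5.
Numerically: ≈ 50.400000.
(This is only a lower bound; the true E[α(G)] may be larger.)

E[α(G)] ≥ 252/5 ≈ 50.400000.


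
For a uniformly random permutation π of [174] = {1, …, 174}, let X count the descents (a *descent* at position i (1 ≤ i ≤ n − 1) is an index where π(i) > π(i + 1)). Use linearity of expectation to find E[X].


Write X = Σ X_I over i = 1, …, 173, with X_I the indicator of one descent.
There are 173 indicators.
For each fixed i, the pair (π(i), π(i+1)) is a uniformly random ordered pair of distinct values from {1, …, 174}; by symmetry P[π(i) > π(i+1)] = 1/2.
By linearity: E[X] = 173 · (1/2) = (174 − 1) · (1/2) = 173/2 ≈ 86.500000.

E[X] = 173/2 = 86.500000.


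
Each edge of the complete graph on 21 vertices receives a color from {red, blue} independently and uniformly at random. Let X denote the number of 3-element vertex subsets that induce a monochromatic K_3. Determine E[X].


Let X = Σ_S X_S over the C(21, 3) = 1330 subsets S of size 3, where X_S = 1 if the K_3 on S is monochromatic.
For a fixed S, the K_3 on S has C(3, 2) = 3 edges. P[all 3 edges red] = (1/2)^3, and likewise for blue, so P[monochromatic] = 2·(1/2)^3 = 2^{1 − 3} = 1/4.
By linearity: E[X] = C(21, 3) · 2^{1 − 3} = 1330 · 1/4 = 665/2.
Numerically: E[X] ≈ 332.5000.

E[X] = C(21,3)·2^(1−C(3,2)) = 665/2 ≈ 332.5000.


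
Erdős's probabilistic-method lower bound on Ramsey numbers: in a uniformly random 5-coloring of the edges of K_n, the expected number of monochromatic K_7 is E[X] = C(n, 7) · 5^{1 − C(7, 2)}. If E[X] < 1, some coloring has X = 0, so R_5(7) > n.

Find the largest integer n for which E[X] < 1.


We need C(n, 7) · 5^{1 − 21} < 1, i.e. C(n, 7) < 5^{21 − 1} = 95367431640625.
Check values of n near the boundary:
  n = 337: C(337, 7) = 91989916924632; 91989916924632 < 95367431640625? YES
  n = 338: C(338, 7) = 93935323022736; 93935323022736 < 95367431640625? YES
  n = 339: C(339, 7) = 95915887062372; 95915887062372 < 95367431640625? NO
  n = 340: C(340, 7) = 97932136940560; 97932136940560 < 95367431640625? NO
  n = 341: C(341, 7) = 99984606876440; 99984606876440 < 95367431640625? NO
The largest n with C(n, 7) < 95367431640625 is n = 338 (where E[X] = 93935323022736/95367431640625 ≈ 0.98498). Hence R_5(7) > 338, i.e. R_5(7) ≥ 339.

Largest n = 338; hence R_5(7) > 338.


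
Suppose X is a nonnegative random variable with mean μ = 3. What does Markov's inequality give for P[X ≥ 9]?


μ = E[X] = 3, a = 9.
Markov: P[X ≥ 9] ≤ μ/a = (3)/9 = 1/3.
Numerically: ≈ 0.33333.
(Since a = 9 > μ = 3.00000, the bound 1/3 is < 1 and informative.)

P[X ≥ 9] ≤ 1/3 ≈ 0.33333.


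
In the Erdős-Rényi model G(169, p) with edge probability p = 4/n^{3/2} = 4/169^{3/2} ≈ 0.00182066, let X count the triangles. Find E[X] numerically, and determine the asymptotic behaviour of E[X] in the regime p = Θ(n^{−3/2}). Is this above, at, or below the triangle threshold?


Number of potential triangles: C(169, 3) = 790244.
Each occurs with probability p³ ≈ (0.00182066)³ ≈ 6.03517410e-09.
By linearity: E[X] = C(169, 3)·p³ ≈ 790244 · 6.03517410e-09 ≈ 0.004769.
Since α = 3/2 > 1, p = c/n^{3/2} = o(1/n) is below the triangle threshold p ~ 1/n. Asymptotically E[X] ~ (c³/6)·n^{3(1−α)} = (4³/6)·n^{-1.5} → 0, so by Markov's inequality G has no triangles w.h.p.

E[X] ≈ 0.004769; in regime p = Θ(1/n^{3/2}) E[X] tends to 0 (below the triangle threshold p ~ 1/n).


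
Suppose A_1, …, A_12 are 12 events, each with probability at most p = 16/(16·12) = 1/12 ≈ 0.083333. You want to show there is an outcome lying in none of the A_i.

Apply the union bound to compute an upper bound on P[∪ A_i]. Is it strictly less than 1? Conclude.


Union bound: P[∪_{i=1}^{12} A_i] ≤ Σ_i P[A_i] ≤ 12·p = 12·(1/12) = 1.
Numerically: 1 ≈ 1.000000.
Is 1 < 1? NO.
Since the bound 1 is ≥ 1, the union bound is uninformative here; it does NOT by itself certify existence.

12·p = 1 ≈ 1.000000; existence NOT certified by the union bound.


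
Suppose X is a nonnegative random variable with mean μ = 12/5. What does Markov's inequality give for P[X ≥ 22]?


μ = E[X] = 12/5, a = 22.
Markov: P[X ≥ 22] ≤ μ/a = (12/5)/22 = 6/55.
Numerically: ≈ 0.109091.
(Since a = 22 > μ = 2.400000, the bound 6/55 is < 1 and informative.)

P[X ≥ 22] ≤ 6/55 ≈ 0.109091.


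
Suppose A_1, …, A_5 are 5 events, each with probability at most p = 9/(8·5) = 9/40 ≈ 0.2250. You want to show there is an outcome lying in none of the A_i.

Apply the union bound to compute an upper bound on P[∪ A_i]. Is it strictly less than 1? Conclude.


Union bound: P[∪_{i=1}^{5} A_i] ≤ Σ_i P[A_i] ≤ 5·p = 5·(9/40) = 9/8.
Numerically: 9/8 ≈ 1.1250.
Is 9/8 < 1? NO.
Since the bound 9/8 is ≥ 1, the union bound is uninformative here; it does NOT by itself certify existence.

5·p = 9/8 ≈ 1.1250; existence NOT certified by the union bound.


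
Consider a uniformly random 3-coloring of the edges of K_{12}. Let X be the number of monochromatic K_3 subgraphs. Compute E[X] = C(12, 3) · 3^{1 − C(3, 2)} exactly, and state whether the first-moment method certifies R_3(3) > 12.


E[X] = C(12, 3) · 3^{1 − 3} = 220 · 3^{−2} = 220/9.
As a reduced fraction: E[X] = 220/9 ≈ 24.444.
Is E[X] < 1? NO.
Since E[X] ≥ 1, the first-moment bound is inconclusive at n = 12; it does NOT by itself certify R_3(3) > 12.

E[X] = 220/9 ≈ 24.444; E[X] ≥ 1; first-moment method inconclusive here.
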